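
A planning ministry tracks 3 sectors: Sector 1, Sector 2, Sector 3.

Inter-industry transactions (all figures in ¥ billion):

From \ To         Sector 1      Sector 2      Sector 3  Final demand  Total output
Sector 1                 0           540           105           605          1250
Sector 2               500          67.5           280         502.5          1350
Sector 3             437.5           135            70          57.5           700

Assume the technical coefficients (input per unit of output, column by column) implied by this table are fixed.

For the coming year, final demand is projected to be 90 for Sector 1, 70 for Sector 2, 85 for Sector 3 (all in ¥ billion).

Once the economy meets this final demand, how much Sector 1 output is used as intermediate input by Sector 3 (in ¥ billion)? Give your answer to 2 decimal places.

z_13 = 31.52

Technical coefficients a_ij = z_ij / X_j:
  a_11 = 0/1250 = 0.00, a_21 = 500/1250 = 0.40, a_31 = 437.5/1250 = 0.35
  a_12 = 540/1350 = 0.40, a_22 = 67.5/1350 = 0.05, a_32 = 135/1350 = 0.10
  a_13 = 105/700 = 0.15, a_23 = 280/700 = 0.40, a_33 = 70/700 = 0.10
I − A =
  [   1.00    -0.40    -0.15]
  [  -0.40     0.95    -0.40]
  [  -0.35    -0.10     0.90]
Cofactors of I−A, C_ij = (−1)^(i+j)·(minor ij) (rows/columns in the sector order above):
  C_11 = (0.95)(0.90) − (-0.40)(-0.10) = 0.8150
  C_12 = −[(-0.40)(0.90) − (-0.40)(-0.35)] = 0.5000
  C_13 = (-0.40)(-0.10) − (0.95)(-0.35) = 0.3725
  C_21 = −[(-0.40)(0.90) − (-0.15)(-0.10)] = 0.3750
  C_22 = (1.00)(0.90) − (-0.15)(-0.35) = 0.8475
  C_23 = −[(1.00)(-0.10) − (-0.40)(-0.35)] = 0.2400
  C_31 = (-0.40)(-0.40) − (-0.15)(0.95) = 0.3025
  C_32 = −[(1.00)(-0.40) − (-0.15)(-0.40)] = 0.4600
  C_33 = (1.00)(0.95) − (-0.40)(-0.40) = 0.7900
det(I−A) = Σ_j (I−A)_1j·C_1j = (1.00)(0.8150) + (-0.40)(0.5000) + (-0.15)(0.3725) = 0.559125
adj(I−A) = Cᵀ =
  [ 0.8150   0.3750   0.3025]
  [ 0.5000   0.8475   0.4600]
  [ 0.3725   0.2400   0.7900]
(I − A)⁻¹ = adj(I−A) / det(I−A) ≈
  [   1.4576     0.6707     0.5410]
  [   0.8943     1.5158     0.8227]
  [   0.6662     0.4292     1.4129]
First solve x = (I − A)⁻¹ d = adj(I−A)·d / det(I−A); in particular x_3 = (0.3725·90 + 0.2400·70 + 0.7900·85) / 0.559125 = 117.475 / 0.559125 ≈ 210.1051.
Intermediate flow from 1 to 3: z_13 = a_13 · x_3 = 0.15 × 117.475 / 0.559125 = 17.62125 / 0.559125 ≈ 31.52.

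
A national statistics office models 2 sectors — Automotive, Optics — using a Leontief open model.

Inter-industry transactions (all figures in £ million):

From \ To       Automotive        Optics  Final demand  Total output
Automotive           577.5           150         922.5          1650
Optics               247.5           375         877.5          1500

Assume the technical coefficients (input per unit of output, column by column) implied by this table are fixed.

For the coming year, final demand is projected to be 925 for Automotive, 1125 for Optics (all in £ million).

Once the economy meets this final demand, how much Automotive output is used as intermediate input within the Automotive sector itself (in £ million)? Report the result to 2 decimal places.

z_11 = 597.22

Technical coefficients a_ij = z_ij / X_j:
  a_11 = 577.5/1650 = 0.35, a_21 = 247.5/1650 = 0.15
  a_12 = 150/1500 = 0.10, a_22 = 375/1500 = 0.25
I − A =
  [   0.65    -0.10]
  [  -0.15     0.75]
det(I−A) = (0.65)(0.75) − (-0.10)(-0.15) = 0.4725
adj(I−A) = [[0.75, 0.10], [0.15, 0.65]]
(I − A)⁻¹ = adj(I−A) / det(I−A) ≈
  [   1.5873     0.2116]
  [   0.3175     1.3757]
First solve x = (I − A)⁻¹ d = adj(I−A)·d / det(I−A); in particular x_1 = (0.75·925 + 0.10·1125) / 0.4725 = 806.25 / 0.4725 ≈ 1706.3492.
Intermediate flow from 1 to 1: z_11 = a_11 · x_1 = 0.35 × 806.25 / 0.4725 = 282.1875 / 0.4725 ≈ 597.22.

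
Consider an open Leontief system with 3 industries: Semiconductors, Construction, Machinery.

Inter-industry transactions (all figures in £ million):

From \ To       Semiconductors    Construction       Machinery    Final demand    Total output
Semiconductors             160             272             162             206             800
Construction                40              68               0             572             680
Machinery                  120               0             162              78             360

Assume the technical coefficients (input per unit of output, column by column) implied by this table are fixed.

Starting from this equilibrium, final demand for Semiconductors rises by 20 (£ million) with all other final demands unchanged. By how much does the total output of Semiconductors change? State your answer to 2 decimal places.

Δx_1 = 30.53

Technical coefficients a_ij = z_ij / X_j:
  a_11 = 160/800 = 0.20, a_21 = 40/800 = 0.05, a_31 = 120/800 = 0.15
  a_12 = 272/680 = 0.40, a_22 = 68/680 = 0.10, a_32 = 0/680 = 0.00
  a_13 = 162/360 = 0.45, a_23 = 0/360 = 0.00, a_33 = 162/360 = 0.45
I − A =
  [   0.80    -0.40    -0.45]
  [  -0.05     0.90     0.00]
  [  -0.15     0.00     0.55]
Cofactors of I−A, C_ij = (−1)^(i+j)·(minor ij) (rows/columns in the sector order above):
  C_11 = (0.90)(0.55) − (0.00)(0.00) = 0.4950
  C_12 = −[(-0.05)(0.55) − (0.00)(-0.15)] = 0.0275
  C_13 = (-0.05)(0.00) − (0.90)(-0.15) = 0.1350
  C_21 = −[(-0.40)(0.55) − (-0.45)(0.00)] = 0.2200
  C_22 = (0.80)(0.55) − (-0.45)(-0.15) = 0.3725
  C_23 = −[(0.80)(0.00) − (-0.40)(-0.15)] = 0.0600
  C_31 = (-0.40)(0.00) − (-0.45)(0.90) = 0.4050
  C_32 = −[(0.80)(0.00) − (-0.45)(-0.05)] = 0.0225
  C_33 = (0.80)(0.90) − (-0.40)(-0.05) = 0.7000
det(I−A) = Σ_j (I−A)_1j·C_1j = (0.80)(0.4950) + (-0.40)(0.0275) + (-0.45)(0.1350) = 0.32425
adj(I−A) = Cᵀ =
  [ 0.4950   0.2200   0.4050]
  [ 0.0275   0.3725   0.0225]
  [ 0.1350   0.0600   0.7000]
(I − A)⁻¹ = adj(I−A) / det(I−A) ≈
  [   1.5266     0.6785     1.2490]
  [   0.0848     1.1488     0.0694]
  [   0.4163     0.1850     2.1588]
Δx = (I − A)⁻¹ Δd with Δd having +20 in the Semiconductors component and 0 elsewhere.
So Δx_1 = L_11 · (+20), where L_11 = adj(I−A)_11 / det(I−A) = 0.4950 / 0.32425.
Δx_1 = 0.4950 × (+20) / 0.32425 = 9.90 / 0.32425 ≈ 30.53.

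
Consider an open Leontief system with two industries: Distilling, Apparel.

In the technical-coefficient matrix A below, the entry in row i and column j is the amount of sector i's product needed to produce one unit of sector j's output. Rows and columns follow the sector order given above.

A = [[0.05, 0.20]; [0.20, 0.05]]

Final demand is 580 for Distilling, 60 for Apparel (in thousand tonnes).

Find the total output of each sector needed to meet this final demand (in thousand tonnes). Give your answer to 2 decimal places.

I − A =
  [   0.95    -0.20]
  [  -0.20     0.95]
det(I−A) = (0.95)(0.95) − (-0.20)(-0.20) = 0.8625
adj(I−A) = [[0.95, 0.20], [0.20, 0.95]]
(I − A)⁻¹ = adj(I−A) / det(I−A) ≈
  [   1.1014     0.2319]
  [   0.2319     1.1014]
x = (I − A)⁻¹ d = adj(I−A)·d / det(I−A), with det(I−A) = 0.8625:
  x_1 = (0.95·580 + 0.20·60) / 0.8625 = 563.00 / 0.8625 ≈ 652.75
  x_2 = (0.20·580 + 0.95·60) / 0.8625 = 173.00 / 0.8625 ≈ 200.58

x_1 = 652.75, x_2 = 200.58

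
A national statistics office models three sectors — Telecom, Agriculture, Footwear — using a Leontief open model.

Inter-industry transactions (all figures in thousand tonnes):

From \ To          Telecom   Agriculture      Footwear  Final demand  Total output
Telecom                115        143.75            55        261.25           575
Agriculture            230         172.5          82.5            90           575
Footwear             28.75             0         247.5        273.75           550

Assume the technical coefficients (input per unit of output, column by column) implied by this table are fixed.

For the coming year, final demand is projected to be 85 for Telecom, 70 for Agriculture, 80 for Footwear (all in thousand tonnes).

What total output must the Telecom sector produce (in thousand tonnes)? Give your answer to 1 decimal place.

x_T = 205.8

Technical coefficients a_ij = z_ij / X_j:
  a_TT = 115/575 = 0.20, a_AT = 230/575 = 0.40, a_FT = 28.75/575 = 0.05
  a_TA = 143.75/575 = 0.25, a_AA = 172.5/575 = 0.30, a_FA = 0/575 = 0.00
  a_TF = 55/550 = 0.10, a_AF = 82.5/550 = 0.15, a_FF = 247.5/550 = 0.45
I − A =
  [   0.80    -0.25    -0.10]
  [  -0.40     0.70    -0.15]
  [  -0.05     0.00     0.55]
Cofactors of I−A, C_ij = (−1)^(i+j)·(minor ij) (rows/columns in the sector order above):
  C_11 = (0.70)(0.55) − (-0.15)(0.00) = 0.3850
  C_12 = −[(-0.40)(0.55) − (-0.15)(-0.05)] = 0.2275
  C_13 = (-0.40)(0.00) − (0.70)(-0.05) = 0.0350
  C_21 = −[(-0.25)(0.55) − (-0.10)(0.00)] = 0.1375
  C_22 = (0.80)(0.55) − (-0.10)(-0.05) = 0.4350
  C_23 = −[(0.80)(0.00) − (-0.25)(-0.05)] = 0.0125
  C_31 = (-0.25)(-0.15) − (-0.10)(0.70) = 0.1075
  C_32 = −[(0.80)(-0.15) − (-0.10)(-0.40)] = 0.1600
  C_33 = (0.80)(0.70) − (-0.25)(-0.40) = 0.4600
det(I−A) = Σ_j (I−A)_1j·C_1j = (0.80)(0.3850) + (-0.25)(0.2275) + (-0.10)(0.0350) = 0.247625
adj(I−A) = Cᵀ =
  [ 0.3850   0.1375   0.1075]
  [ 0.2275   0.4350   0.1600]
  [ 0.0350   0.0125   0.4600]
(I − A)⁻¹ = adj(I−A) / det(I−A) ≈
  [   1.5548     0.5553     0.4341]
  [   0.9187     1.7567     0.6461]
  [   0.1413     0.0505     1.8576]
x = (I − A)⁻¹ d = adj(I−A)·d / det(I−A), with det(I−A) = 0.247625:
  x_T = (0.3850·85 + 0.1375·70 + 0.1075·80) / 0.247625 = 50.95 / 0.247625 ≈ 205.8
  x_A = (0.2275·85 + 0.4350·70 + 0.1600·80) / 0.247625 = 62.5875 / 0.247625 ≈ 252.8
  x_F = (0.0350·85 + 0.0125·70 + 0.4600·80) / 0.247625 = 40.65 / 0.247625 ≈ 164.2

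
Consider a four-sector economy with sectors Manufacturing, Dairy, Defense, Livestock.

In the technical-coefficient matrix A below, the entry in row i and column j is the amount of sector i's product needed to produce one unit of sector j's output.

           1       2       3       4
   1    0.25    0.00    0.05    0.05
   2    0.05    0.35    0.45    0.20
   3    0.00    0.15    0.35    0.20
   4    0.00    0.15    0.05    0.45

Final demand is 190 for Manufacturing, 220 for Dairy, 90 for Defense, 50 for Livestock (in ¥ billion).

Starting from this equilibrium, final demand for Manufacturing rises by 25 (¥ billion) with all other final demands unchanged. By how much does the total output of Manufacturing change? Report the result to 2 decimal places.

I − A =
  [   0.75     0.00    -0.05    -0.05]
  [  -0.05     0.65    -0.45    -0.20]
  [   0.00    -0.15     0.65    -0.20]
  [   0.00    -0.15    -0.05     0.55]
Compute the cofactors C_ij = (−1)^(i+j)·(3×3 minor ij) of I−A; the adjugate is their transpose:
adj(I−A) = Cᵀ =
  [ 0.154250   0.010875   0.021375   0.025750]
  [ 0.017375   0.260625   0.194625   0.167125]
  [ 0.005625   0.084375   0.245250   0.120375]
  [ 0.005250   0.078750   0.075375   0.265875]
det(I−A) = Σ_j (I−A)_1j·C_1j = (0.75)(0.154250) + (0.00)(0.017375) + (-0.05)(0.005625) + (-0.05)(0.005250) = 0.11514375
(I − A)⁻¹ = adj(I−A) / det(I−A) ≈
  [   1.3396     0.0944     0.1856     0.2236]
  [   0.1509     2.2635     1.6903     1.4514]
  [   0.0489     0.7328     2.1299     1.0454]
  [   0.0456     0.6839     0.6546     2.3091]
Δx = (I − A)⁻¹ Δd with Δd having +25 in the Manufacturing component and 0 elsewhere.
So Δx_1 = L_11 · (+25), where L_11 = adj(I−A)_11 / det(I−A) = 0.154250 / 0.11514375.
Δx_1 = 0.154250 × (+25) / 0.11514375 = 3.85625 / 0.11514375 ≈ 33.49.

Δx_1 = 33.49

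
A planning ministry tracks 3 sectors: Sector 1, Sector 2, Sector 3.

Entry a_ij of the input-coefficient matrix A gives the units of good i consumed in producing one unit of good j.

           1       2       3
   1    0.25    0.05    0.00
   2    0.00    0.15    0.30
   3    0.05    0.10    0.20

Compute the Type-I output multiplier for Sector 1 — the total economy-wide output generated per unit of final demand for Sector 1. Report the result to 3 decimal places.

m_1 = 1.454

I − A =
  [   0.75    -0.05     0.00]
  [   0.00     0.85    -0.30]
  [  -0.05    -0.10     0.80]
Cofactors of I−A, C_ij = (−1)^(i+j)·(minor ij) (rows/columns in the sector order above):
  C_11 = (0.85)(0.80) − (-0.30)(-0.10) = 0.6500
  C_12 = −[(0.00)(0.80) − (-0.30)(-0.05)] = 0.0150
  C_13 = (0.00)(-0.10) − (0.85)(-0.05) = 0.0425
  C_21 = −[(-0.05)(0.80) − (0.00)(-0.10)] = 0.0400
  C_22 = (0.75)(0.80) − (0.00)(-0.05) = 0.6000
  C_23 = −[(0.75)(-0.10) − (-0.05)(-0.05)] = 0.0775
  C_31 = (-0.05)(-0.30) − (0.00)(0.85) = 0.0150
  C_32 = −[(0.75)(-0.30) − (0.00)(0.00)] = 0.2250
  C_33 = (0.75)(0.85) − (-0.05)(0.00) = 0.6375
det(I−A) = Σ_j (I−A)_1j·C_1j = (0.75)(0.6500) + (-0.05)(0.0150) + (0.00)(0.0425) = 0.48675
adj(I−A) = Cᵀ =
  [ 0.6500   0.0400   0.0150]
  [ 0.0150   0.6000   0.2250]
  [ 0.0425   0.0775   0.6375]
(I − A)⁻¹ = adj(I−A) / det(I−A) ≈
  [   1.3354     0.0822     0.0308]
  [   0.0308     1.2327     0.4622]
  [   0.0873     0.1592     1.3097]
The output multiplier for sector j is the column-j sum of the Leontief inverse (I − A)⁻¹ = adj(I−A) / det(I−A).
Column 1 of adj(I−A): (0.6500, 0.0150, 0.0425); det(I−A) = 0.48675.
m_1 = (0.6500 + 0.0150 + 0.0425) / 0.48675 = 0.7075 / 0.48675 ≈ 1.454.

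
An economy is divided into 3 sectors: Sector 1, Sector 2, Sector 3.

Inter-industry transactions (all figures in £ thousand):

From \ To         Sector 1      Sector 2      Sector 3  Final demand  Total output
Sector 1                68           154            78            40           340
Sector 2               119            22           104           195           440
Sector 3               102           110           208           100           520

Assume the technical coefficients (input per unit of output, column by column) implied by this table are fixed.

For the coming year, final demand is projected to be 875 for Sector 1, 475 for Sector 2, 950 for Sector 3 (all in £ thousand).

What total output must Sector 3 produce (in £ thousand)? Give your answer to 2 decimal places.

Technical coefficients a_ij = z_ij / X_j:
  a_11 = 68/340 = 0.20, a_21 = 119/340 = 0.35, a_31 = 102/340 = 0.30
  a_12 = 154/440 = 0.35, a_22 = 22/440 = 0.05, a_32 = 110/440 = 0.25
  a_13 = 78/520 = 0.15, a_23 = 104/520 = 0.20, a_33 = 208/520 = 0.40
I − A =
  [   0.80    -0.35    -0.15]
  [  -0.35     0.95    -0.20]
  [  -0.30    -0.25     0.60]
Cofactors of I−A, C_ij = (−1)^(i+j)·(minor ij) (rows/columns in the sector order above):
  C_11 = (0.95)(0.60) − (-0.20)(-0.25) = 0.5200
  C_12 = −[(-0.35)(0.60) − (-0.20)(-0.30)] = 0.2700
  C_13 = (-0.35)(-0.25) − (0.95)(-0.30) = 0.3725
  C_21 = −[(-0.35)(0.60) − (-0.15)(-0.25)] = 0.2475
  C_22 = (0.80)(0.60) − (-0.15)(-0.30) = 0.4350
  C_23 = −[(0.80)(-0.25) − (-0.35)(-0.30)] = 0.3050
  C_31 = (-0.35)(-0.20) − (-0.15)(0.95) = 0.2125
  C_32 = −[(0.80)(-0.20) − (-0.15)(-0.35)] = 0.2125
  C_33 = (0.80)(0.95) − (-0.35)(-0.35) = 0.6375
det(I−A) = Σ_j (I−A)_1j·C_1j = (0.80)(0.5200) + (-0.35)(0.2700) + (-0.15)(0.3725) = 0.265625
adj(I−A) = Cᵀ =
  [ 0.5200   0.2475   0.2125]
  [ 0.2700   0.4350   0.2125]
  [ 0.3725   0.3050   0.6375]
(I − A)⁻¹ = adj(I−A) / det(I−A) ≈
  [   1.9576     0.9318     0.8000]
  [   1.0165     1.6376     0.8000]
  [   1.4024     1.1482     2.4000]
x = (I − A)⁻¹ d = adj(I−A)·d / det(I−A), with det(I−A) = 0.265625:
  x_1 = (0.5200·875 + 0.2475·475 + 0.2125·950) / 0.265625 = 774.4375 / 0.265625 ≈ 2915.53
  x_2 = (0.2700·875 + 0.4350·475 + 0.2125·950) / 0.265625 = 644.75 / 0.265625 ≈ 2427.29
  x_3 = (0.3725·875 + 0.3050·475 + 0.6375·950) / 0.265625 = 1076.4375 / 0.265625 ≈ 4052.47

x_3 = 4052.47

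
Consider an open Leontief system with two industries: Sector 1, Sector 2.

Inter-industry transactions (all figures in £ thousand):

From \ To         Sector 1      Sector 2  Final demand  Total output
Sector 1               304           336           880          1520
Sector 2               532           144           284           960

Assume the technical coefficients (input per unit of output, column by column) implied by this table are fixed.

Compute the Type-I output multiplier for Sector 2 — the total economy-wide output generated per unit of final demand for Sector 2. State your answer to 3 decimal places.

Technical coefficients a_ij = z_ij / X_j:
  a_11 = 304/1520 = 0.20, a_21 = 532/1520 = 0.35
  a_12 = 336/960 = 0.35, a_22 = 144/960 = 0.15
I − A =
  [   0.80    -0.35]
  [  -0.35     0.85]
det(I−A) = (0.80)(0.85) − (-0.35)(-0.35) = 0.5575
adj(I−A) = [[0.85, 0.35], [0.35, 0.80]]
(I − A)⁻¹ = adj(I−A) / det(I−A) ≈
  [   1.5247     0.6278]
  [   0.6278     1.4350]
The output multiplier for sector j is the column-j sum of the Leontief inverse (I − A)⁻¹ = adj(I−A) / det(I−A).
Column 2 of adj(I−A): (0.35, 0.80); det(I−A) = 0.5575.
m_2 = (0.35 + 0.80) / 0.5575 = 1.15 / 0.5575 ≈ 2.063.

m_2 = 2.063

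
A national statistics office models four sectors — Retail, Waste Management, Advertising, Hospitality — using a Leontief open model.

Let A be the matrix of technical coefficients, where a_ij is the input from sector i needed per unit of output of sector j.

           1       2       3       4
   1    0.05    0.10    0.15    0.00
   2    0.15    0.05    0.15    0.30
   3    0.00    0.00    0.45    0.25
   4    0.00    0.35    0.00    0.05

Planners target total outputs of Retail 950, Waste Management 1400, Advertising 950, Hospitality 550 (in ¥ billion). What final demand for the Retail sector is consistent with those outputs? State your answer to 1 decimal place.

d_1 = 620.0

I − A =
  [   0.95    -0.10    -0.15     0.00]
  [  -0.15     0.95    -0.15    -0.30]
  [   0.00     0.00     0.55    -0.25]
  [   0.00    -0.35     0.00     0.95]
d = (I − A) x:
  d_1 = (+0.95)·950 + (-0.10)·1400 + (-0.15)·950 + (+0.00)·550 = 620.0
  d_2 = (-0.15)·950 + (+0.95)·1400 + (-0.15)·950 + (-0.30)·550 = 880.0
  d_3 = (+0.00)·950 + (+0.00)·1400 + (+0.55)·950 + (-0.25)·550 = 385.0
  d_4 = (+0.00)·950 + (-0.35)·1400 + (+0.00)·950 + (+0.95)·550 = 32.5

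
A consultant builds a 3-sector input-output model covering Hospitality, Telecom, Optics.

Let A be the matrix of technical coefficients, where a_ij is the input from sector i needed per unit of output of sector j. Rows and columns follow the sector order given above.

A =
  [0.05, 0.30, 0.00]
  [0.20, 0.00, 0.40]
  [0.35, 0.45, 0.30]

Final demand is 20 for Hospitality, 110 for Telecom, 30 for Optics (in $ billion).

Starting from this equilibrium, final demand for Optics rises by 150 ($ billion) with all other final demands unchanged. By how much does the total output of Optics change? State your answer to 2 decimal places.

Δx_3 = 325.61

I − A =
  [   0.95    -0.30     0.00]
  [  -0.20     1.00    -0.40]
  [  -0.35    -0.45     0.70]
Cofactors of I−A, C_ij = (−1)^(i+j)·(minor ij) (rows/columns in the sector order above):
  C_11 = (1.00)(0.70) − (-0.40)(-0.45) = 0.5200
  C_12 = −[(-0.20)(0.70) − (-0.40)(-0.35)] = 0.2800
  C_13 = (-0.20)(-0.45) − (1.00)(-0.35) = 0.4400
  C_21 = −[(-0.30)(0.70) − (0.00)(-0.45)] = 0.2100
  C_22 = (0.95)(0.70) − (0.00)(-0.35) = 0.6650
  C_23 = −[(0.95)(-0.45) − (-0.30)(-0.35)] = 0.5325
  C_31 = (-0.30)(-0.40) − (0.00)(1.00) = 0.1200
  C_32 = −[(0.95)(-0.40) − (0.00)(-0.20)] = 0.3800
  C_33 = (0.95)(1.00) − (-0.30)(-0.20) = 0.8900
det(I−A) = Σ_j (I−A)_1j·C_1j = (0.95)(0.5200) + (-0.30)(0.2800) + (0.00)(0.4400) = 0.4100
adj(I−A) = Cᵀ =
  [ 0.5200   0.2100   0.1200]
  [ 0.2800   0.6650   0.3800]
  [ 0.4400   0.5325   0.8900]
(I − A)⁻¹ = adj(I−A) / det(I−A) ≈
  [   1.2683     0.5122     0.2927]
  [   0.6829     1.6220     0.9268]
  [   1.0732     1.2988     2.1707]
Δx = (I − A)⁻¹ Δd with Δd having +150 in the Optics component and 0 elsewhere.
So Δx_3 = L_33 · (+150), where L_33 = adj(I−A)_33 / det(I−A) = 0.8900 / 0.4100.
Δx_3 = 0.8900 × (+150) / 0.4100 = 133.50 / 0.4100 ≈ 325.61.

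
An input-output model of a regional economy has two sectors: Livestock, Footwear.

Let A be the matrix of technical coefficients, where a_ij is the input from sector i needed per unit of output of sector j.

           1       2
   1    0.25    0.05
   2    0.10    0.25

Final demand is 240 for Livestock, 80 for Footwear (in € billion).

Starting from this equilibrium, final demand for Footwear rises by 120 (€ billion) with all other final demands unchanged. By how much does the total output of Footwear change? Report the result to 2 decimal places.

I − A =
  [   0.75    -0.05]
  [  -0.10     0.75]
det(I−A) = (0.75)(0.75) − (-0.05)(-0.10) = 0.5575
adj(I−A) = [[0.75, 0.05], [0.10, 0.75]]
(I − A)⁻¹ = adj(I−A) / det(I−A) ≈
  [   1.3453     0.0897]
  [   0.1794     1.3453]
Δx = (I − A)⁻¹ Δd with Δd having +120 in the Footwear component and 0 elsewhere.
So Δx_2 = L_22 · (+120), where L_22 = adj(I−A)_22 / det(I−A) = 0.75 / 0.5575.
Δx_2 = 0.75 × (+120) / 0.5575 = 90.00 / 0.5575 ≈ 161.43.

Δx_2 = 161.43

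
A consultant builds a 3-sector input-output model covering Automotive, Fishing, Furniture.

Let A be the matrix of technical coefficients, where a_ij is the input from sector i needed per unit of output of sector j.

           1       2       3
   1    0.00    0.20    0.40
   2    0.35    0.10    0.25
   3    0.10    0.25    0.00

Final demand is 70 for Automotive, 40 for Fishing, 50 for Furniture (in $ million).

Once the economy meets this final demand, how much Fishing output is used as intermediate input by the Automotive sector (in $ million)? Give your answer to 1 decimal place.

z_21 = 46.1

I − A =
  [   1.00    -0.20    -0.40]
  [  -0.35     0.90    -0.25]
  [  -0.10    -0.25     1.00]
Cofactors of I−A, C_ij = (−1)^(i+j)·(minor ij) (rows/columns in the sector order above):
  C_11 = (0.90)(1.00) − (-0.25)(-0.25) = 0.8375
  C_12 = −[(-0.35)(1.00) − (-0.25)(-0.10)] = 0.3750
  C_13 = (-0.35)(-0.25) − (0.90)(-0.10) = 0.1775
  C_21 = −[(-0.20)(1.00) − (-0.40)(-0.25)] = 0.3000
  C_22 = (1.00)(1.00) − (-0.40)(-0.10) = 0.9600
  C_23 = −[(1.00)(-0.25) − (-0.20)(-0.10)] = 0.2700
  C_31 = (-0.20)(-0.25) − (-0.40)(0.90) = 0.4100
  C_32 = −[(1.00)(-0.25) − (-0.40)(-0.35)] = 0.3900
  C_33 = (1.00)(0.90) − (-0.20)(-0.35) = 0.8300
det(I−A) = Σ_j (I−A)_1j·C_1j = (1.00)(0.8375) + (-0.20)(0.3750) + (-0.40)(0.1775) = 0.6915
adj(I−A) = Cᵀ =
  [ 0.8375   0.3000   0.4100]
  [ 0.3750   0.9600   0.3900]
  [ 0.1775   0.2700   0.8300]
(I − A)⁻¹ = adj(I−A) / det(I−A) ≈
  [   1.2111     0.4338     0.5929]
  [   0.5423     1.3883     0.5640]
  [   0.2567     0.3905     1.2003]
First solve x = (I − A)⁻¹ d = adj(I−A)·d / det(I−A); in particular x_1 = (0.8375·70 + 0.3000·40 + 0.4100·50) / 0.6915 = 91.125 / 0.6915 ≈ 131.779.
Intermediate flow from 2 to 1: z_21 = a_21 · x_1 = 0.35 × 91.125 / 0.6915 = 31.89375 / 0.6915 ≈ 46.1.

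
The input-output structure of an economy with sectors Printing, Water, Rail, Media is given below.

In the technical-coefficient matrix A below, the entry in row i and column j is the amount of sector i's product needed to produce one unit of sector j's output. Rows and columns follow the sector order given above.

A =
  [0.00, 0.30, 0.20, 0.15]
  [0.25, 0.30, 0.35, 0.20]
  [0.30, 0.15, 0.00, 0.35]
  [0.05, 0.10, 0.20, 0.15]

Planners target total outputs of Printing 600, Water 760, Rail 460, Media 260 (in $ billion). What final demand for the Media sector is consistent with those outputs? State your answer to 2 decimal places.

I − A =
  [   1.00    -0.30    -0.20    -0.15]
  [  -0.25     0.70    -0.35    -0.20]
  [  -0.30    -0.15     1.00    -0.35]
  [  -0.05    -0.10    -0.20     0.85]
d = (I − A) x:
  d_1 = (+1.00)·600 + (-0.30)·760 + (-0.20)·460 + (-0.15)·260 = 241.00
  d_2 = (-0.25)·600 + (+0.70)·760 + (-0.35)·460 + (-0.20)·260 = 169.00
  d_3 = (-0.30)·600 + (-0.15)·760 + (+1.00)·460 + (-0.35)·260 = 75.00
  d_4 = (-0.05)·600 + (-0.10)·760 + (-0.20)·460 + (+0.85)·260 = 23.00

d_4 = 23.00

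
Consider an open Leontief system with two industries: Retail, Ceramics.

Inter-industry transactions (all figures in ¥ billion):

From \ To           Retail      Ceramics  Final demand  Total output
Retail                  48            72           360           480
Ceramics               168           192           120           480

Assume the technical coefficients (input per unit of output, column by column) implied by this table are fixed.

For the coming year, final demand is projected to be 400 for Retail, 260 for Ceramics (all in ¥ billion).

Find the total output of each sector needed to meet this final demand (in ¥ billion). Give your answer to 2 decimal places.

x_1 = 572.31, x_2 = 767.18

Technical coefficients a_ij = z_ij / X_j:
  a_11 = 48/480 = 0.10, a_21 = 168/480 = 0.35
  a_12 = 72/480 = 0.15, a_22 = 192/480 = 0.40
I − A =
  [   0.90    -0.15]
  [  -0.35     0.60]
det(I−A) = (0.90)(0.60) − (-0.15)(-0.35) = 0.4875
adj(I−A) = [[0.60, 0.15], [0.35, 0.90]]
(I − A)⁻¹ = adj(I−A) / det(I−A) ≈
  [   1.2308     0.3077]
  [   0.7179     1.8462]
x = (I − A)⁻¹ d = adj(I−A)·d / det(I−A), with det(I−A) = 0.4875:
  x_1 = (0.60·400 + 0.15·260) / 0.4875 = 279.00 / 0.4875 ≈ 572.31
  x_2 = (0.35·400 + 0.90·260) / 0.4875 = 374.00 / 0.4875 ≈ 767.18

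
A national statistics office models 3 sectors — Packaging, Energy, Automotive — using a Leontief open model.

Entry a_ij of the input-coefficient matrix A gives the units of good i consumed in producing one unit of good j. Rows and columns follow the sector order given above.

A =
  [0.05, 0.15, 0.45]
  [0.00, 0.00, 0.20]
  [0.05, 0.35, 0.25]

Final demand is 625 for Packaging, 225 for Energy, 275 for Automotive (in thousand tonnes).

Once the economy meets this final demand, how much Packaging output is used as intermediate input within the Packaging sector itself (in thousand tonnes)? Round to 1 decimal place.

z_PP = 49.7

I − A =
  [   0.95    -0.15    -0.45]
  [   0.00     1.00    -0.20]
  [  -0.05    -0.35     0.75]
Cofactors of I−A, C_ij = (−1)^(i+j)·(minor ij) (rows/columns in the sector order above):
  C_11 = (1.00)(0.75) − (-0.20)(-0.35) = 0.6800
  C_12 = −[(0.00)(0.75) − (-0.20)(-0.05)] = 0.0100
  C_13 = (0.00)(-0.35) − (1.00)(-0.05) = 0.0500
  C_21 = −[(-0.15)(0.75) − (-0.45)(-0.35)] = 0.2700
  C_22 = (0.95)(0.75) − (-0.45)(-0.05) = 0.6900
  C_23 = −[(0.95)(-0.35) − (-0.15)(-0.05)] = 0.3400
  C_31 = (-0.15)(-0.20) − (-0.45)(1.00) = 0.4800
  C_32 = −[(0.95)(-0.20) − (-0.45)(0.00)] = 0.1900
  C_33 = (0.95)(1.00) − (-0.15)(0.00) = 0.9500
det(I−A) = Σ_j (I−A)_1j·C_1j = (0.95)(0.6800) + (-0.15)(0.0100) + (-0.45)(0.0500) = 0.6220
adj(I−A) = Cᵀ =
  [ 0.6800   0.2700   0.4800]
  [ 0.0100   0.6900   0.1900]
  [ 0.0500   0.3400   0.9500]
(I − A)⁻¹ = adj(I−A) / det(I−A) ≈
  [   1.0932     0.4341     0.7717]
  [   0.0161     1.1093     0.3055]
  [   0.0804     0.5466     1.5273]
First solve x = (I − A)⁻¹ d = adj(I−A)·d / det(I−A); in particular x_P = (0.6800·625 + 0.2700·225 + 0.4800·275) / 0.6220 = 617.75 / 0.6220 ≈ 993.167.
Intermediate flow from P to P: z_PP = a_PP · x_P = 0.05 × 617.75 / 0.6220 = 30.8875 / 0.6220 ≈ 49.7.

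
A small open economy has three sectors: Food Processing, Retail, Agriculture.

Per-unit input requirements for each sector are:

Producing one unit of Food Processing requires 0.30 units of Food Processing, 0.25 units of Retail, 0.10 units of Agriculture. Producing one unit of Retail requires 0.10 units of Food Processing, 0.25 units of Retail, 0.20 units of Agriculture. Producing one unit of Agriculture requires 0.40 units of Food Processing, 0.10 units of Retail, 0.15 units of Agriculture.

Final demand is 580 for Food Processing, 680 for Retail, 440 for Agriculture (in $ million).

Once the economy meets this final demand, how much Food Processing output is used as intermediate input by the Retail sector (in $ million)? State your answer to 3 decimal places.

z_12 = 161.458

I − A =
  [   0.70    -0.10    -0.40]
  [  -0.25     0.75    -0.10]
  [  -0.10    -0.20     0.85]
Cofactors of I−A, C_ij = (−1)^(i+j)·(minor ij) (rows/columns in the sector order above):
  C_11 = (0.75)(0.85) − (-0.10)(-0.20) = 0.6175
  C_12 = −[(-0.25)(0.85) − (-0.10)(-0.10)] = 0.2225
  C_13 = (-0.25)(-0.20) − (0.75)(-0.10) = 0.1250
  C_21 = −[(-0.10)(0.85) − (-0.40)(-0.20)] = 0.1650
  C_22 = (0.70)(0.85) − (-0.40)(-0.10) = 0.5550
  C_23 = −[(0.70)(-0.20) − (-0.10)(-0.10)] = 0.1500
  C_31 = (-0.10)(-0.10) − (-0.40)(0.75) = 0.3100
  C_32 = −[(0.70)(-0.10) − (-0.40)(-0.25)] = 0.1700
  C_33 = (0.70)(0.75) − (-0.10)(-0.25) = 0.5000
det(I−A) = Σ_j (I−A)_1j·C_1j = (0.70)(0.6175) + (-0.10)(0.2225) + (-0.40)(0.1250) = 0.3600
adj(I−A) = Cᵀ =
  [ 0.6175   0.1650   0.3100]
  [ 0.2225   0.5550   0.1700]
  [ 0.1250   0.1500   0.5000]
(I − A)⁻¹ = adj(I−A) / det(I−A) ≈
  [   1.7153     0.4583     0.8611]
  [   0.6181     1.5417     0.4722]
  [   0.3472     0.4167     1.3889]
First solve x = (I − A)⁻¹ d = adj(I−A)·d / det(I−A); in particular x_2 = (0.2225·580 + 0.5550·680 + 0.1700·440) / 0.3600 = 581.25 / 0.3600 ≈ 1614.58333.
Intermediate flow from 1 to 2: z_12 = a_12 · x_2 = 0.10 × 581.25 / 0.3600 = 58.125 / 0.3600 ≈ 161.458.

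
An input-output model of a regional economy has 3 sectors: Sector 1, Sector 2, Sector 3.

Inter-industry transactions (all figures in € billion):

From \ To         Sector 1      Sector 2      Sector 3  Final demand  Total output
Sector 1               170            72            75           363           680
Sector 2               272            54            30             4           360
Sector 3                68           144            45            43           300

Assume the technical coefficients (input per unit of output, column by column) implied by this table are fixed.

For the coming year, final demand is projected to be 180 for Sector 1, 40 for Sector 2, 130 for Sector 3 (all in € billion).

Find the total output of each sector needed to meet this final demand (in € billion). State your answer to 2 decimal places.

x_1 = 430.54, x_2 = 289.66, x_3 = 339.90

Technical coefficients a_ij = z_ij / X_j:
  a_11 = 170/680 = 0.25, a_21 = 272/680 = 0.40, a_31 = 68/680 = 0.10
  a_12 = 72/360 = 0.20, a_22 = 54/360 = 0.15, a_32 = 144/360 = 0.40
  a_13 = 75/300 = 0.25, a_23 = 30/300 = 0.10, a_33 = 45/300 = 0.15
I − A =
  [   0.75    -0.20    -0.25]
  [  -0.40     0.85    -0.10]
  [  -0.10    -0.40     0.85]
Cofactors of I−A, C_ij = (−1)^(i+j)·(minor ij) (rows/columns in the sector order above):
  C_11 = (0.85)(0.85) − (-0.10)(-0.40) = 0.6825
  C_12 = −[(-0.40)(0.85) − (-0.10)(-0.10)] = 0.3500
  C_13 = (-0.40)(-0.40) − (0.85)(-0.10) = 0.2450
  C_21 = −[(-0.20)(0.85) − (-0.25)(-0.40)] = 0.2700
  C_22 = (0.75)(0.85) − (-0.25)(-0.10) = 0.6125
  C_23 = −[(0.75)(-0.40) − (-0.20)(-0.10)] = 0.3200
  C_31 = (-0.20)(-0.10) − (-0.25)(0.85) = 0.2325
  C_32 = −[(0.75)(-0.10) − (-0.25)(-0.40)] = 0.1750
  C_33 = (0.75)(0.85) − (-0.20)(-0.40) = 0.5575
det(I−A) = Σ_j (I−A)_1j·C_1j = (0.75)(0.6825) + (-0.20)(0.3500) + (-0.25)(0.2450) = 0.380625
adj(I−A) = Cᵀ =
  [ 0.6825   0.2700   0.2325]
  [ 0.3500   0.6125   0.1750]
  [ 0.2450   0.3200   0.5575]
(I − A)⁻¹ = adj(I−A) / det(I−A) ≈
  [   1.7931     0.7094     0.6108]
  [   0.9195     1.6092     0.4598]
  [   0.6437     0.8407     1.4647]
x = (I − A)⁻¹ d = adj(I−A)·d / det(I−A), with det(I−A) = 0.380625:
  x_1 = (0.6825·180 + 0.2700·40 + 0.2325·130) / 0.380625 = 163.875 / 0.380625 ≈ 430.54
  x_2 = (0.3500·180 + 0.6125·40 + 0.1750·130) / 0.380625 = 110.25 / 0.380625 ≈ 289.66
  x_3 = (0.2450·180 + 0.3200·40 + 0.5575·130) / 0.380625 = 129.375 / 0.380625 ≈ 339.90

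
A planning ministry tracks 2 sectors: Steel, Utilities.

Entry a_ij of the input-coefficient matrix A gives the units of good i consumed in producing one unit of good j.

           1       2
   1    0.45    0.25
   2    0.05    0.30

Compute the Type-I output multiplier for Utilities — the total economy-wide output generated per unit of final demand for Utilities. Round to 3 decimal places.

I − A =
  [   0.55    -0.25]
  [  -0.05     0.70]
det(I−A) = (0.55)(0.70) − (-0.25)(-0.05) = 0.3725
adj(I−A) = [[0.70, 0.25], [0.05, 0.55]]
(I − A)⁻¹ = adj(I−A) / det(I−A) ≈
  [   1.8792     0.6711]
  [   0.1342     1.4765]
The output multiplier for sector j is the column-j sum of the Leontief inverse (I − A)⁻¹ = adj(I−A) / det(I−A).
Column 2 of adj(I−A): (0.25, 0.55); det(I−A) = 0.3725.
m_2 = (0.25 + 0.55) / 0.3725 = 0.80 / 0.3725 ≈ 2.148.

m_2 = 2.148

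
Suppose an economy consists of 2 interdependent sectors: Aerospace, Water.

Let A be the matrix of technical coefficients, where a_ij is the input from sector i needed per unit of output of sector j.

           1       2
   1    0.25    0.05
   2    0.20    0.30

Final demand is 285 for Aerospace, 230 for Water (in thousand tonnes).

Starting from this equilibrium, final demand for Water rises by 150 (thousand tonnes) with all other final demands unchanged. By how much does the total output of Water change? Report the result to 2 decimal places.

I − A =
  [   0.75    -0.05]
  [  -0.20     0.70]
det(I−A) = (0.75)(0.70) − (-0.05)(-0.20) = 0.5150
adj(I−A) = [[0.70, 0.05], [0.20, 0.75]]
(I − A)⁻¹ = adj(I−A) / det(I−A) ≈
  [   1.3592     0.0971]
  [   0.3883     1.4563]
Δx = (I − A)⁻¹ Δd with Δd having +150 in the Water component and 0 elsewhere.
So Δx_2 = L_22 · (+150), where L_22 = adj(I−A)_22 / det(I−A) = 0.75 / 0.5150.
Δx_2 = 0.75 × (+150) / 0.5150 = 112.50 / 0.5150 ≈ 218.45.

Δx_2 = 218.45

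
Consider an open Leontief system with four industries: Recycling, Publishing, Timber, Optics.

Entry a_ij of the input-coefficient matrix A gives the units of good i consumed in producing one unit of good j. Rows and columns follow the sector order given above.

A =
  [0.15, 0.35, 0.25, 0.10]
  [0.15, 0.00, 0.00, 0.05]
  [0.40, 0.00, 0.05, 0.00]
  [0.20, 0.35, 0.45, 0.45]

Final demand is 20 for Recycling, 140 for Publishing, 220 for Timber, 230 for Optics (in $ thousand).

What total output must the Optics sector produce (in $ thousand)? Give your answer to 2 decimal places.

I − A =
  [   0.85    -0.35    -0.25    -0.10]
  [  -0.15     1.00     0.00    -0.05]
  [  -0.40     0.00     0.95     0.00]
  [  -0.20    -0.35    -0.45     0.55]
Compute the cofactors C_ij = (−1)^(i+j)·(3×3 minor ij) of I−A; the adjugate is their transpose:
adj(I−A) = Cᵀ =
  [ 0.505875   0.216125   0.186000   0.111625]
  [ 0.096875   0.352125   0.049000   0.049625]
  [ 0.213000   0.091000   0.395000   0.047000]
  [ 0.419875   0.377125   0.422000   0.657625]
det(I−A) = Σ_j (I−A)_1j·C_1j = (0.85)(0.505875) + (-0.35)(0.096875) + (-0.25)(0.213000) + (-0.10)(0.419875) = 0.30085
(I − A)⁻¹ = adj(I−A) / det(I−A) ≈
  [   1.6815     0.7184     0.6182     0.3710]
  [   0.3220     1.1704     0.1629     0.1649]
  [   0.7080     0.3025     1.3129     0.1562]
  [   1.3956     1.2535     1.4027     2.1859]
x = (I − A)⁻¹ d = adj(I−A)·d / det(I−A), with det(I−A) = 0.30085:
  x_R = (0.505875·20 + 0.216125·140 + 0.186000·220 + 0.111625·230) / 0.30085 = 106.96875 / 0.30085 ≈ 355.56
  x_P = (0.096875·20 + 0.352125·140 + 0.049000·220 + 0.049625·230) / 0.30085 = 73.42875 / 0.30085 ≈ 244.07
  x_T = (0.213000·20 + 0.091000·140 + 0.395000·220 + 0.047000·230) / 0.30085 = 114.71 / 0.30085 ≈ 381.29
  x_O = (0.419875·20 + 0.377125·140 + 0.422000·220 + 0.657625·230) / 0.30085 = 305.28875 / 0.30085 ≈ 1014.75

x_O = 1014.75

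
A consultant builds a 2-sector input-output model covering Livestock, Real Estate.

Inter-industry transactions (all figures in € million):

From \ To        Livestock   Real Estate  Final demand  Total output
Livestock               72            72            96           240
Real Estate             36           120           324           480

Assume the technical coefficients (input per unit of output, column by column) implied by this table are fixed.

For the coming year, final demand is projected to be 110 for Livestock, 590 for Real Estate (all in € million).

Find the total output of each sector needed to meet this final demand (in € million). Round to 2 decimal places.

Technical coefficients a_ij = z_ij / X_j:
  a_LL = 72/240 = 0.30, a_RL = 36/240 = 0.15
  a_LR = 72/480 = 0.15, a_RR = 120/480 = 0.25
I − A =
  [   0.70    -0.15]
  [  -0.15     0.75]
det(I−A) = (0.70)(0.75) − (-0.15)(-0.15) = 0.5025
adj(I−A) = [[0.75, 0.15], [0.15, 0.70]]
(I − A)⁻¹ = adj(I−A) / det(I−A) ≈
  [   1.4925     0.2985]
  [   0.2985     1.3930]
x = (I − A)⁻¹ d = adj(I−A)·d / det(I−A), with det(I−A) = 0.5025:
  x_L = (0.75·110 + 0.15·590) / 0.5025 = 171.00 / 0.5025 ≈ 340.30
  x_R = (0.15·110 + 0.70·590) / 0.5025 = 429.50 / 0.5025 ≈ 854.73

x_L = 340.30, x_R = 854.73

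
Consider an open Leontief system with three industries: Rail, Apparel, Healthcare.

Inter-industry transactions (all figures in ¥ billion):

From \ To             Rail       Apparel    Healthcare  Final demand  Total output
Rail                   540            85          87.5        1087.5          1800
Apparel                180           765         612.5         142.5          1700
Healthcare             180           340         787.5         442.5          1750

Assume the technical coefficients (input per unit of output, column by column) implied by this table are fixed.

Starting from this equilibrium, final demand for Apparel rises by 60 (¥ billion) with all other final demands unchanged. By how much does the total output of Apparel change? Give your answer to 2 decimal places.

Technical coefficients a_ij = z_ij / X_j:
  a_11 = 540/1800 = 0.30, a_21 = 180/1800 = 0.10, a_31 = 180/1800 = 0.10
  a_12 = 85/1700 = 0.05, a_22 = 765/1700 = 0.45, a_32 = 340/1700 = 0.20
  a_13 = 87.5/1750 = 0.05, a_23 = 612.5/1750 = 0.35, a_33 = 787.5/1750 = 0.45
I − A =
  [   0.70    -0.05    -0.05]
  [  -0.10     0.55    -0.35]
  [  -0.10    -0.20     0.55]
Cofactors of I−A, C_ij = (−1)^(i+j)·(minor ij) (rows/columns in the sector order above):
  C_11 = (0.55)(0.55) − (-0.35)(-0.20) = 0.2325
  C_12 = −[(-0.10)(0.55) − (-0.35)(-0.10)] = 0.0900
  C_13 = (-0.10)(-0.20) − (0.55)(-0.10) = 0.0750
  C_21 = −[(-0.05)(0.55) − (-0.05)(-0.20)] = 0.0375
  C_22 = (0.70)(0.55) − (-0.05)(-0.10) = 0.3800
  C_23 = −[(0.70)(-0.20) − (-0.05)(-0.10)] = 0.1450
  C_31 = (-0.05)(-0.35) − (-0.05)(0.55) = 0.0450
  C_32 = −[(0.70)(-0.35) − (-0.05)(-0.10)] = 0.2500
  C_33 = (0.70)(0.55) − (-0.05)(-0.10) = 0.3800
det(I−A) = Σ_j (I−A)_1j·C_1j = (0.70)(0.2325) + (-0.05)(0.0900) + (-0.05)(0.0750) = 0.1545
adj(I−A) = Cᵀ =
  [ 0.2325   0.0375   0.0450]
  [ 0.0900   0.3800   0.2500]
  [ 0.0750   0.1450   0.3800]
(I − A)⁻¹ = adj(I−A) / det(I−A) ≈
  [   1.5049     0.2427     0.2913]
  [   0.5825     2.4595     1.6181]
  [   0.4854     0.9385     2.4595]
Δx = (I − A)⁻¹ Δd with Δd having +60 in the Apparel component and 0 elsewhere.
So Δx_2 = L_22 · (+60), where L_22 = adj(I−A)_22 / det(I−A) = 0.3800 / 0.1545.
Δx_2 = 0.3800 × (+60) / 0.1545 = 22.80 / 0.1545 ≈ 147.57.

Δx_2 = 147.57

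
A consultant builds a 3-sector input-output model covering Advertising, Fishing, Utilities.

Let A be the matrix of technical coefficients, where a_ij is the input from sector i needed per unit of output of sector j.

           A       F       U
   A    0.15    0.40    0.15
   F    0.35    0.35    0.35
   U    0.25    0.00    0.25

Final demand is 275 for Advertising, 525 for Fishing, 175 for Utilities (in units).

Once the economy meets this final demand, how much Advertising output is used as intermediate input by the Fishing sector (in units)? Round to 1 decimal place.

z_AF = 756.0

I − A =
  [   0.85    -0.40    -0.15]
  [  -0.35     0.65    -0.35]
  [  -0.25     0.00     0.75]
Cofactors of I−A, C_ij = (−1)^(i+j)·(minor ij) (rows/columns in the sector order above):
  C_11 = (0.65)(0.75) − (-0.35)(0.00) = 0.4875
  C_12 = −[(-0.35)(0.75) − (-0.35)(-0.25)] = 0.3500
  C_13 = (-0.35)(0.00) − (0.65)(-0.25) = 0.1625
  C_21 = −[(-0.40)(0.75) − (-0.15)(0.00)] = 0.3000
  C_22 = (0.85)(0.75) − (-0.15)(-0.25) = 0.6000
  C_23 = −[(0.85)(0.00) − (-0.40)(-0.25)] = 0.1000
  C_31 = (-0.40)(-0.35) − (-0.15)(0.65) = 0.2375
  C_32 = −[(0.85)(-0.35) − (-0.15)(-0.35)] = 0.3500
  C_33 = (0.85)(0.65) − (-0.40)(-0.35) = 0.4125
det(I−A) = Σ_j (I−A)_1j·C_1j = (0.85)(0.4875) + (-0.40)(0.3500) + (-0.15)(0.1625) = 0.2500
adj(I−A) = Cᵀ =
  [ 0.4875   0.3000   0.2375]
  [ 0.3500   0.6000   0.3500]
  [ 0.1625   0.1000   0.4125]
(I − A)⁻¹ = adj(I−A) / det(I−A) ≈
  [   1.9500     1.2000     0.9500]
  [   1.4000     2.4000     1.4000]
  [   0.6500     0.4000     1.6500]
First solve x = (I − A)⁻¹ d = adj(I−A)·d / det(I−A); in particular x_F = (0.3500·275 + 0.6000·525 + 0.3500·175) / 0.2500 = 472.50 / 0.2500 = 1890.000.
Intermediate flow from A to F: z_AF = a_AF · x_F = 0.40 × 472.50 / 0.2500 = 189.00 / 0.2500 = 756.0.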